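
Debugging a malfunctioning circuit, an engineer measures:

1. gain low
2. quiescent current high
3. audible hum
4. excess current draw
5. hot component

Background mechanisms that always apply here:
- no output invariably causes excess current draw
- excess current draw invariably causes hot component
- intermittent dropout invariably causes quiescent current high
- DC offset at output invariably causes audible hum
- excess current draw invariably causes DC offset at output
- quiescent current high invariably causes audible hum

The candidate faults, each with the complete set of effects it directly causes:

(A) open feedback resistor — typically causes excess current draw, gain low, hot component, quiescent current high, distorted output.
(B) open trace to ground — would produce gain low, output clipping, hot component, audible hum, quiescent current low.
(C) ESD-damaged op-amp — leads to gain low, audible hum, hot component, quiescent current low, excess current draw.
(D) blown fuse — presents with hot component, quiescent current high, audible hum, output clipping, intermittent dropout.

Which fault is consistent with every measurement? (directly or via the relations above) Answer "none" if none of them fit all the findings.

Checking each candidate against the observations:
(A) open feedback resistor — gain low match; quiescent current high match; audible hum match (by quiescent current high → audible hum); excess current draw match; hot component match
(B) open trace to ground — fails on quiescent current high, excess current draw (predicts quiescent current low, not quiescent current high)
(C) ESD-damaged op-amp — fails on quiescent current high (predicts quiescent current low, not quiescent current high)
(D) blown fuse — does not account for gain low, excess current draw
(A) alone accounts for all the evidence.

A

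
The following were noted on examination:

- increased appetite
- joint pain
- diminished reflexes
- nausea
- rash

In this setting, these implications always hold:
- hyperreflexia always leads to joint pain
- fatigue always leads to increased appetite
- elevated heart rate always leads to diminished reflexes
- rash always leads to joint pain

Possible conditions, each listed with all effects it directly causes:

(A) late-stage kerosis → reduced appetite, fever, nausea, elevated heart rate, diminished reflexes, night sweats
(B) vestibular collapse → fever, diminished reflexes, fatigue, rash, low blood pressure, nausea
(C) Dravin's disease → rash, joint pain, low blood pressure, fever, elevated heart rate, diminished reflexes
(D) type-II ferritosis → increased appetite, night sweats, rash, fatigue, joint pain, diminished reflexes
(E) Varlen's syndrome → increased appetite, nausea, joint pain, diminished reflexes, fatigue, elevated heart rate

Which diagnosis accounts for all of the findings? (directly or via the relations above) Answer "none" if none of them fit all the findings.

B

Checking each candidate against the observations:
(A) late-stage kerosis — increased appetite ✗; joint pain ✗; diminished reflexes ✓; nausea ✓; rash ✗
(B) vestibular collapse — accounts for every observation (increased appetite via fatigue → increased appetite)
(C) Dravin's disease — does not account for increased appetite, nausea
(D) type-II ferritosis — does not account for nausea
(E) Varlen's syndrome — increased appetite ✓; joint pain ✓; diminished reflexes ✓; nausea ✓; rash ✗
Only (B) is consistent with every observation.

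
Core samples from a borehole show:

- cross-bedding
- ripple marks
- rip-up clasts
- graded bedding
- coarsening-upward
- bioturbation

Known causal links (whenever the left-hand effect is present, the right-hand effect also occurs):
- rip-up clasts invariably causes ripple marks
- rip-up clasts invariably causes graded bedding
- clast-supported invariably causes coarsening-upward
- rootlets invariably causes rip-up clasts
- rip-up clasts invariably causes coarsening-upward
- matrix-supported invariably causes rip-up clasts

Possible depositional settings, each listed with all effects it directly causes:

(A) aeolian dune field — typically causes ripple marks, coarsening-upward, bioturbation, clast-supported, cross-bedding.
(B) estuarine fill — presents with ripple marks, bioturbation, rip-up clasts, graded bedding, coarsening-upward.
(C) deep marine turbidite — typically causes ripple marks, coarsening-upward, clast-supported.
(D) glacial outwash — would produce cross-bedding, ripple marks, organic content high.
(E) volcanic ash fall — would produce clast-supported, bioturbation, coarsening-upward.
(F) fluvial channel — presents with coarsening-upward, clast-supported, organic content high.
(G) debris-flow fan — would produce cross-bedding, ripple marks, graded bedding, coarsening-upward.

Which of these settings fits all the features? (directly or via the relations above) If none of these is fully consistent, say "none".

For each candidate, compare predicted effects to what was observed:
(A) aeolian dune field — does not account for rip-up clasts, graded bedding
(B) estuarine fill — does not account for cross-bedding
(C) deep marine turbidite — does not account for cross-bedding, rip-up clasts, graded bedding, bioturbation
(D) glacial outwash — does not account for rip-up clasts, graded bedding, coarsening-upward, bioturbation
(E) volcanic ash fall — cross-bedding NO; ripple marks NO; rip-up clasts NO; graded bedding NO; coarsening-upward yes; bioturbation yes
(F) fluvial channel — cross-bedding NO; ripple marks NO; rip-up clasts NO; graded bedding NO; coarsening-upward yes; bioturbation NO
(G) debris-flow fan — does not account for rip-up clasts, bioturbation
Every candidate fails on at least one observation.

none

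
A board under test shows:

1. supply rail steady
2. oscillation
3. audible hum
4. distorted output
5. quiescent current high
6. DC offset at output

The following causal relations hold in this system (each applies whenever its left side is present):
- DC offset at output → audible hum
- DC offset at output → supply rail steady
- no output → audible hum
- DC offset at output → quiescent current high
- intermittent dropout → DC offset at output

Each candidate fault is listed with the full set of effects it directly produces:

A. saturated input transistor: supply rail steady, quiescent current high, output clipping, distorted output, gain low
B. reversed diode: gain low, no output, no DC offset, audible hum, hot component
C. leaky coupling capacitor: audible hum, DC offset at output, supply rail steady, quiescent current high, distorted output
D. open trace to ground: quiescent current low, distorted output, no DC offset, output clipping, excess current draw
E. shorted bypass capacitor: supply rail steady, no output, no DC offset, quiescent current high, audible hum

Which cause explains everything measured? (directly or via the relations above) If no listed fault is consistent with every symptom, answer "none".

none

Checking each candidate against the observations:
(A) saturated input transistor — supply rail steady +; oscillation -; audible hum -; distorted output +; quiescent current high +; DC offset at output -
(B) reversed diode — supply rail steady -; oscillation -; audible hum +; distorted output -; quiescent current high -; DC offset at output -
(C) leaky coupling capacitor — supply rail steady +; oscillation -; audible hum +; distorted output +; quiescent current high +; DC offset at output +
(D) open trace to ground — supply rail steady -; oscillation -; audible hum -; distorted output +; quiescent current high -; DC offset at output -
(E) shorted bypass capacitor — fails on oscillation, distorted output, DC offset at output (predicts no DC offset, not DC offset at output)
None of the listed candidates fits everything.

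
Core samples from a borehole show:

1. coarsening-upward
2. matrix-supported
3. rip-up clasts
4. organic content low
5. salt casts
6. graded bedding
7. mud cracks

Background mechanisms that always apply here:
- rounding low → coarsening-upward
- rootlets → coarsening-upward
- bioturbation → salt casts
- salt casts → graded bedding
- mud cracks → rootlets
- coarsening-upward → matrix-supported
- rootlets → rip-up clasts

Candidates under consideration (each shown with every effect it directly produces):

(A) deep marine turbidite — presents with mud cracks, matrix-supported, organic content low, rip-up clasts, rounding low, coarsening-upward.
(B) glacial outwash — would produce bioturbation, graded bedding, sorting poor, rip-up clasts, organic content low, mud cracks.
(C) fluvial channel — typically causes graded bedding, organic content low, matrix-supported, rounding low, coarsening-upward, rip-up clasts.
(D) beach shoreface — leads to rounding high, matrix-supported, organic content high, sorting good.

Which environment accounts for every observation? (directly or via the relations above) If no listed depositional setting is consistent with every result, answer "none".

For each candidate, compare predicted effects to what was observed:
(A) deep marine turbidite — does not account for salt casts, graded bedding
(B) glacial outwash — coarsening-upward match (via mud cracks → rootlets → coarsening-upward); matrix-supported match (via mud cracks → rootlets → coarsening-upward → matrix-supported); rip-up clasts match; organic content low match; salt casts match (via bioturbation → salt casts); graded bedding match; mud cracks match
(C) fluvial channel — coarsening-upward match; matrix-supported match; rip-up clasts match; organic content low match; salt casts miss; graded bedding match; mud cracks miss
(D) beach shoreface — fails on coarsening-upward, rip-up clasts, organic content low, salt casts, graded bedding, mud cracks (predicts organic content high, not organic content low)
(B) alone accounts for all the evidence.

B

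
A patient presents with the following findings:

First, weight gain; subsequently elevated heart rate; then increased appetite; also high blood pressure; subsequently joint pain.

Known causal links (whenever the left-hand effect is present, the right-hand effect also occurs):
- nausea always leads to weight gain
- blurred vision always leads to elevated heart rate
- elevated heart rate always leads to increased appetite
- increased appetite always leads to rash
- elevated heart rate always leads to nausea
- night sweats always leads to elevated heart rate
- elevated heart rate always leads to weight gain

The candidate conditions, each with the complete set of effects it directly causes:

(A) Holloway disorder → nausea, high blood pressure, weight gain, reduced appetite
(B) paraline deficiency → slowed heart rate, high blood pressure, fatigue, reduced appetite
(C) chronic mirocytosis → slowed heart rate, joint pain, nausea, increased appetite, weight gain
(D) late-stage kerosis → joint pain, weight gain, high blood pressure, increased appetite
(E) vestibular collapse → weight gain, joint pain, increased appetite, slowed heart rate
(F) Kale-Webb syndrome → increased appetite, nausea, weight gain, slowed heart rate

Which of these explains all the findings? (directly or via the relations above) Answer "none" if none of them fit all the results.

Per-candidate check:
(A) Holloway disorder — fails on elevated heart rate, increased appetite, joint pain (predicts reduced appetite, not increased appetite)
(B) paraline deficiency — fails on weight gain, elevated heart rate, increased appetite, joint pain (predicts slowed heart rate, not elevated heart rate; predicts reduced appetite, not increased appetite)
(C) chronic mirocytosis — fails on elevated heart rate, high blood pressure (predicts slowed heart rate, not elevated heart rate)
(D) late-stage kerosis — weight gain yes; elevated heart rate NO; increased appetite yes; high blood pressure yes; joint pain yes
(E) vestibular collapse — weight gain yes; elevated heart rate NO; increased appetite yes; high blood pressure NO; joint pain yes
(F) Kale-Webb syndrome — weight gain yes; elevated heart rate NO; increased appetite yes; high blood pressure NO; joint pain NO
No candidate is consistent with all observations.

none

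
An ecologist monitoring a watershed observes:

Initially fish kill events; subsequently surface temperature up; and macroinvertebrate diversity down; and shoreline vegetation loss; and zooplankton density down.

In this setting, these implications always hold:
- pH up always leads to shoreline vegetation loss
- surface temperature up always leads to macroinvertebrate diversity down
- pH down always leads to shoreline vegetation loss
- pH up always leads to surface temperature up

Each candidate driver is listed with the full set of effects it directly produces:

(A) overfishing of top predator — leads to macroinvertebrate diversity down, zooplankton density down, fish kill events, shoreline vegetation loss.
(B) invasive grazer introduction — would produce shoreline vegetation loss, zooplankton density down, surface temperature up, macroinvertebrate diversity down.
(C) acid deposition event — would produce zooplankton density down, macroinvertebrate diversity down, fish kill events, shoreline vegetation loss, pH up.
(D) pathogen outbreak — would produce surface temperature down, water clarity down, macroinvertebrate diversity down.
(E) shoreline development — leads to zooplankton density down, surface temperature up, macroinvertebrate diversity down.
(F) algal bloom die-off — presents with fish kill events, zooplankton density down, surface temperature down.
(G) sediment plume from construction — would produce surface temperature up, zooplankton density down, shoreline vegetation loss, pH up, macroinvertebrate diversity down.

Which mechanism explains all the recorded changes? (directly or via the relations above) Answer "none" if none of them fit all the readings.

Per-candidate check:
(A) overfishing of top predator — does not account for surface temperature up
(B) invasive grazer introduction — does not account for fish kill events
(C) acid deposition event — fish kill events yes; surface temperature up yes (through pH up → surface temperature up); macroinvertebrate diversity down yes; shoreline vegetation loss yes; zooplankton density down yes
(D) pathogen outbreak — fish kill events NO; surface temperature up NO; macroinvertebrate diversity down yes; shoreline vegetation loss NO; zooplankton density down NO
(E) shoreline development — fish kill events NO; surface temperature up yes; macroinvertebrate diversity down yes; shoreline vegetation loss NO; zooplankton density down yes
(F) algal bloom die-off — fails on surface temperature up, macroinvertebrate diversity down, shoreline vegetation loss (predicts surface temperature down, not surface temperature up)
(G) sediment plume from construction — fish kill events NO; surface temperature up yes; macroinvertebrate diversity down yes; shoreline vegetation loss yes; zooplankton density down yes
(C) is the only candidate with no mismatches.

C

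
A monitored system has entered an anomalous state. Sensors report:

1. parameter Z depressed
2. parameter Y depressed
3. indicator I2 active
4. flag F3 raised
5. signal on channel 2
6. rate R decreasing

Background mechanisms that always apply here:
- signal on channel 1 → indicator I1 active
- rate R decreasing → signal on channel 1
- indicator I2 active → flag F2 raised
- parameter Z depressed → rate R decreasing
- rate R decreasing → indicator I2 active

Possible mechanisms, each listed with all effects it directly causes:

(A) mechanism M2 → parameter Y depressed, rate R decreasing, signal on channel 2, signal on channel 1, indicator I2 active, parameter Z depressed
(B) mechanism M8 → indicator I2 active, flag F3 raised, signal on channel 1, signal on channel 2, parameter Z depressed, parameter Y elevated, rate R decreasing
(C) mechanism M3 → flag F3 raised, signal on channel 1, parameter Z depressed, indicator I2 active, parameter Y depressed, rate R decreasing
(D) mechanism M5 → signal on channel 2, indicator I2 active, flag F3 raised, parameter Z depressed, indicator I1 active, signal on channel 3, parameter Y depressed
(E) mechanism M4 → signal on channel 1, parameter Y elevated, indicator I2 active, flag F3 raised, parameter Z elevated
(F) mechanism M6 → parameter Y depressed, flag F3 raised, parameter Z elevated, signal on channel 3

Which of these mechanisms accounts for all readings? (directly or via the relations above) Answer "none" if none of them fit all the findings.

Per-candidate check:
(A) mechanism M2 — parameter Z depressed +; parameter Y depressed +; indicator I2 active +; flag F3 raised -; signal on channel 2 +; rate R decreasing +
(B) mechanism M8 — parameter Z depressed +; parameter Y depressed -; indicator I2 active +; flag F3 raised +; signal on channel 2 +; rate R decreasing +
(C) mechanism M3 — does not account for signal on channel 2
(D) mechanism M5 — parameter Z depressed +; parameter Y depressed +; indicator I2 active +; flag F3 raised +; signal on channel 2 +; rate R decreasing + (via parameter Z depressed → rate R decreasing)
(E) mechanism M4 — fails on parameter Z depressed, parameter Y depressed, signal on channel 2, rate R decreasing (predicts parameter Z elevated, not parameter Z depressed; predicts parameter Y elevated, not parameter Y depressed)
(F) mechanism M6 — parameter Z depressed -; parameter Y depressed +; indicator I2 active -; flag F3 raised +; signal on channel 2 -; rate R decreasing -
(D) alone accounts for all the evidence.

D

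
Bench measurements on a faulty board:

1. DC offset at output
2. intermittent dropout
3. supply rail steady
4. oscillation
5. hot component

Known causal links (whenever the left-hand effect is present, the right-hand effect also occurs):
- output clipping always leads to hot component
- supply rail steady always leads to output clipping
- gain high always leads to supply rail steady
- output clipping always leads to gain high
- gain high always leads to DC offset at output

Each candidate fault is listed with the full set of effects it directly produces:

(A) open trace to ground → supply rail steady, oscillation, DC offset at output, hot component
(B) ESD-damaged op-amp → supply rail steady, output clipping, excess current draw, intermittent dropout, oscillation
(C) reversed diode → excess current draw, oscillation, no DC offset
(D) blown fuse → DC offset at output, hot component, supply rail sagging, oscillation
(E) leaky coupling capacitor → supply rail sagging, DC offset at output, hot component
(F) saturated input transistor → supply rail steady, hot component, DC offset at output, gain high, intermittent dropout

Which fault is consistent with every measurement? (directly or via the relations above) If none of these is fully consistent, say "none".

Testing each hypothesis:
(A) open trace to ground — does not account for intermittent dropout
(B) ESD-damaged op-amp — DC offset at output ✓ (through output clipping → gain high → DC offset at output); intermittent dropout ✓; supply rail steady ✓; oscillation ✓; hot component ✓ (through output clipping → hot component)
(C) reversed diode — DC offset at output ✗; intermittent dropout ✗; supply rail steady ✗; oscillation ✓; hot component ✗
(D) blown fuse — DC offset at output ✓; intermittent dropout ✗; supply rail steady ✗; oscillation ✓; hot component ✓
(E) leaky coupling capacitor — fails on intermittent dropout, supply rail steady, oscillation (predicts supply rail sagging, not supply rail steady)
(F) saturated input transistor — DC offset at output ✓; intermittent dropout ✓; supply rail steady ✓; oscillation ✗; hot component ✓
(B) is the only candidate with no mismatches.

B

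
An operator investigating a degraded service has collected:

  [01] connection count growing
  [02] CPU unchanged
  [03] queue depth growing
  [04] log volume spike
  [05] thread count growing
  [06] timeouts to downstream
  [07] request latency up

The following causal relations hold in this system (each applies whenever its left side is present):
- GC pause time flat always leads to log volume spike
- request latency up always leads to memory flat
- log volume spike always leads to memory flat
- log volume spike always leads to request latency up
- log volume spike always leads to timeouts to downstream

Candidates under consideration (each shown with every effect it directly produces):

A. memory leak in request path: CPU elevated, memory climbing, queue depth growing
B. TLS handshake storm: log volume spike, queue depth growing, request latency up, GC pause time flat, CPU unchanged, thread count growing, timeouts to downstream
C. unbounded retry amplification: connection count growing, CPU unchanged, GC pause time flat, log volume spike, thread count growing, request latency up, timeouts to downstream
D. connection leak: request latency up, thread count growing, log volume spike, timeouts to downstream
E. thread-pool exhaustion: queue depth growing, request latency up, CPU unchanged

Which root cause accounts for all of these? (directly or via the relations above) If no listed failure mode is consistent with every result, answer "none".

none

For each candidate, compare predicted effects to what was observed:
(A) memory leak in request path — fails on connection count growing, CPU unchanged, log volume spike, thread count growing, timeouts to downstream, request latency up (predicts CPU elevated, not CPU unchanged)
(B) TLS handshake storm — connection count growing ✗; CPU unchanged ✓; queue depth growing ✓; log volume spike ✓; thread count growing ✓; timeouts to downstream ✓; request latency up ✓
(C) unbounded retry amplification — connection count growing ✓; CPU unchanged ✓; queue depth growing ✗; log volume spike ✓; thread count growing ✓; timeouts to downstream ✓; request latency up ✓
(D) connection leak — does not account for connection count growing, CPU unchanged, queue depth growing
(E) thread-pool exhaustion — does not account for connection count growing, log volume spike, thread count growing, timeouts to downstream
Every candidate fails on at least one observation.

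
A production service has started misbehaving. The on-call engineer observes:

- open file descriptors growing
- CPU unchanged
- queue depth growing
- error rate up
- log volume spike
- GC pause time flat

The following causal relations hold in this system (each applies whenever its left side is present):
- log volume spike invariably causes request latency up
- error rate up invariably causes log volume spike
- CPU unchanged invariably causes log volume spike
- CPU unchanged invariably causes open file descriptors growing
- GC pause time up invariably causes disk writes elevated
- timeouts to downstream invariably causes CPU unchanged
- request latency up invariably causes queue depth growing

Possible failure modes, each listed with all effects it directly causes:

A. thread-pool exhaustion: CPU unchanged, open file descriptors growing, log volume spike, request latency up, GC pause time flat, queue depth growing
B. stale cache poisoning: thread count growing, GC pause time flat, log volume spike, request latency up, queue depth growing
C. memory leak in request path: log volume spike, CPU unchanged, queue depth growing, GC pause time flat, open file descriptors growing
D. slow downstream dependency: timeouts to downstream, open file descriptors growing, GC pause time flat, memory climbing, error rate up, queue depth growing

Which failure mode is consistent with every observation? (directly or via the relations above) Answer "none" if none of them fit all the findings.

Testing each hypothesis:
(A) thread-pool exhaustion — does not account for error rate up
(B) stale cache poisoning — open file descriptors growing -; CPU unchanged -; queue depth growing +; error rate up -; log volume spike +; GC pause time flat +
(C) memory leak in request path — does not account for error rate up
(D) slow downstream dependency — accounts for every observation (CPU unchanged through timeouts to downstream → CPU unchanged)
(D) alone accounts for all the evidence.

D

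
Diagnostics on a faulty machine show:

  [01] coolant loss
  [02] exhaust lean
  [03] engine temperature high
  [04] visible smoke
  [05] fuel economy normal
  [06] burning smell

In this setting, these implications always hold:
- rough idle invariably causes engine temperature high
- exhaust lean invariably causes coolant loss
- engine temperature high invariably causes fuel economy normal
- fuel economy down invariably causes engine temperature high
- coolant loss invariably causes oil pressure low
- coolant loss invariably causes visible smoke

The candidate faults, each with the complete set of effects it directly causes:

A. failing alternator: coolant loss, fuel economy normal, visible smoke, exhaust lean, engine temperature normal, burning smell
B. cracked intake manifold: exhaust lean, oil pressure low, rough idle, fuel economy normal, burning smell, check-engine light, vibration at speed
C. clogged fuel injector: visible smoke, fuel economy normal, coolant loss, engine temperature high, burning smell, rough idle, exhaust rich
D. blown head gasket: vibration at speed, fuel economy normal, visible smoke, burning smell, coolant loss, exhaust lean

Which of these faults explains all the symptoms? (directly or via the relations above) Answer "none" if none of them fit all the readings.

For each candidate, compare predicted effects to what was observed:
(A) failing alternator — coolant loss ✓; exhaust lean ✓; engine temperature high ✗; visible smoke ✓; fuel economy normal ✓; burning smell ✓
(B) cracked intake manifold — coolant loss ✓ (through exhaust lean → coolant loss); exhaust lean ✓; engine temperature high ✓ (through rough idle → engine temperature high); visible smoke ✓ (through exhaust lean → coolant loss → visible smoke); fuel economy normal ✓; burning smell ✓
(C) clogged fuel injector — coolant loss ✓; exhaust lean ✗; engine temperature high ✓; visible smoke ✓; fuel economy normal ✓; burning smell ✓
(D) blown head gasket — does not account for engine temperature high
(B) alone accounts for all the evidence.

B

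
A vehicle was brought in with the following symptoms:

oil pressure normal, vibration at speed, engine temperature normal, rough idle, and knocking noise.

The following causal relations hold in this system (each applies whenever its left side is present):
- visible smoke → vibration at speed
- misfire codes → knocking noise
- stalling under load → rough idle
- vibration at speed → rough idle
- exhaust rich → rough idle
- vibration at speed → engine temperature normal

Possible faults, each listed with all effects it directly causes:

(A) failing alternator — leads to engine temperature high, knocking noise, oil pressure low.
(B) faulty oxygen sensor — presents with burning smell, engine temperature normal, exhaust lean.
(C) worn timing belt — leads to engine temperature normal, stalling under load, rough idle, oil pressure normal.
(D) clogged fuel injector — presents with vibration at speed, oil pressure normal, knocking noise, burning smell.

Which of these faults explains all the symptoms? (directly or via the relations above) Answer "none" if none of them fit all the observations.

D

Per-candidate check:
(A) failing alternator — fails on oil pressure normal, vibration at speed, engine temperature normal, rough idle (predicts oil pressure low, not oil pressure normal; predicts engine temperature high, not engine temperature normal)
(B) faulty oxygen sensor — does not account for oil pressure normal, vibration at speed, rough idle, knocking noise
(C) worn timing belt — does not account for vibration at speed, knocking noise
(D) clogged fuel injector — oil pressure normal +; vibration at speed +; engine temperature normal + (by vibration at speed → engine temperature normal); rough idle + (by vibration at speed → rough idle); knocking noise +
(D) alone accounts for all the evidence.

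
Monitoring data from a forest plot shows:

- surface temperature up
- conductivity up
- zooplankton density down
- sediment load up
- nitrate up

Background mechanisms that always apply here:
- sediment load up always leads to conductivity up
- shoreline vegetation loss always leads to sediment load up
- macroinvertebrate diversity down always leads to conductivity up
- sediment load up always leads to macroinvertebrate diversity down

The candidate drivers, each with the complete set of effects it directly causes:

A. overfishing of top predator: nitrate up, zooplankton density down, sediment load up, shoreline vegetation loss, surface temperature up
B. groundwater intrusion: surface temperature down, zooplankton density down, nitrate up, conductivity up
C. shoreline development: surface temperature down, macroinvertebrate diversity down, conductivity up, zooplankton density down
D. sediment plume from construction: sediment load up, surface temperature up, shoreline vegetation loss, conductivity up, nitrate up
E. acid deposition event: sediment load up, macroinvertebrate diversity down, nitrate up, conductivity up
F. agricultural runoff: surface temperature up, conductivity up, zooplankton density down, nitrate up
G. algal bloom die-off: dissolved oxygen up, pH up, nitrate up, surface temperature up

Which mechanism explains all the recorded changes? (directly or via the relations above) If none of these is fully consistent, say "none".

A

For each candidate, compare predicted effects to what was observed:
(A) overfishing of top predator — surface temperature up +; conductivity up + (by sediment load up → conductivity up); zooplankton density down +; sediment load up +; nitrate up +
(B) groundwater intrusion — surface temperature up -; conductivity up +; zooplankton density down +; sediment load up -; nitrate up +
(C) shoreline development — fails on surface temperature up, sediment load up, nitrate up (predicts surface temperature down, not surface temperature up)
(D) sediment plume from construction — does not account for zooplankton density down
(E) acid deposition event — surface temperature up -; conductivity up +; zooplankton density down -; sediment load up +; nitrate up +
(F) agricultural runoff — surface temperature up +; conductivity up +; zooplankton density down +; sediment load up -; nitrate up +
(G) algal bloom die-off — surface temperature up +; conductivity up -; zooplankton density down -; sediment load up -; nitrate up +
(A) alone accounts for all the evidence.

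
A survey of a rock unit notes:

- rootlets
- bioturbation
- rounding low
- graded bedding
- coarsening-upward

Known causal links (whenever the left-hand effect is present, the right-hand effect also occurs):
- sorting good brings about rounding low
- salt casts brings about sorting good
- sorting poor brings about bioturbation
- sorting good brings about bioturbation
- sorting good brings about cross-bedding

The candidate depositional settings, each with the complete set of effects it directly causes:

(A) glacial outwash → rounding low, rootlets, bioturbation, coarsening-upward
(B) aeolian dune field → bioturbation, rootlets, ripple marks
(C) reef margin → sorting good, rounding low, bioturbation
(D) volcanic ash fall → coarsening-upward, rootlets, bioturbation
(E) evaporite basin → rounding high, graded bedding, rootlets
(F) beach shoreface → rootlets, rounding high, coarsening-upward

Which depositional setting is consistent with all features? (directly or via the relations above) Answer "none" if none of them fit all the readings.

none

Per-candidate check:
(A) glacial outwash — does not account for graded bedding
(B) aeolian dune field — rootlets ✓; bioturbation ✓; rounding low ✗; graded bedding ✗; coarsening-upward ✗
(C) reef margin — rootlets ✗; bioturbation ✓; rounding low ✓; graded bedding ✗; coarsening-upward ✗
(D) volcanic ash fall — does not account for rounding low, graded bedding
(E) evaporite basin — fails on bioturbation, rounding low, coarsening-upward (predicts rounding high, not rounding low)
(F) beach shoreface — rootlets ✓; bioturbation ✗; rounding low ✗; graded bedding ✗; coarsening-upward ✓
Every candidate fails on at least one observation.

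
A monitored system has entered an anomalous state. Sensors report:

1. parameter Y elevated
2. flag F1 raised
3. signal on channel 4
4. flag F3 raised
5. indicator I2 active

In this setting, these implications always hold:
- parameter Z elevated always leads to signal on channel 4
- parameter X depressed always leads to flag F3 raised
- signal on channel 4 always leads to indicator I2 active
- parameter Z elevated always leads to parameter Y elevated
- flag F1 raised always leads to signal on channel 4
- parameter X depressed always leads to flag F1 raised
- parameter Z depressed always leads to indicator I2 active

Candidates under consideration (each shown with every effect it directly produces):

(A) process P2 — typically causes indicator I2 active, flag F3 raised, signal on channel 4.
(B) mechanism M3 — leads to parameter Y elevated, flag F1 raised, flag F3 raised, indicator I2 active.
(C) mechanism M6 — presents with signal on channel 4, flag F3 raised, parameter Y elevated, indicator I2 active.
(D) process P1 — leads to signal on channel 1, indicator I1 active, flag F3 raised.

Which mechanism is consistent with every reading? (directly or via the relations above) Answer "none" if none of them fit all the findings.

For each candidate, compare predicted effects to what was observed:
(A) process P2 — parameter Y elevated ✗; flag F1 raised ✗; signal on channel 4 ✓; flag F3 raised ✓; indicator I2 active ✓
(B) mechanism M3 — parameter Y elevated ✓; flag F1 raised ✓; signal on channel 4 ✓ (through flag F1 raised → signal on channel 4); flag F3 raised ✓; indicator I2 active ✓
(C) mechanism M6 — does not account for flag F1 raised
(D) process P1 — parameter Y elevated ✗; flag F1 raised ✗; signal on channel 4 ✗; flag F3 raised ✓; indicator I2 active ✗
(B) is the only candidate with no mismatches.

B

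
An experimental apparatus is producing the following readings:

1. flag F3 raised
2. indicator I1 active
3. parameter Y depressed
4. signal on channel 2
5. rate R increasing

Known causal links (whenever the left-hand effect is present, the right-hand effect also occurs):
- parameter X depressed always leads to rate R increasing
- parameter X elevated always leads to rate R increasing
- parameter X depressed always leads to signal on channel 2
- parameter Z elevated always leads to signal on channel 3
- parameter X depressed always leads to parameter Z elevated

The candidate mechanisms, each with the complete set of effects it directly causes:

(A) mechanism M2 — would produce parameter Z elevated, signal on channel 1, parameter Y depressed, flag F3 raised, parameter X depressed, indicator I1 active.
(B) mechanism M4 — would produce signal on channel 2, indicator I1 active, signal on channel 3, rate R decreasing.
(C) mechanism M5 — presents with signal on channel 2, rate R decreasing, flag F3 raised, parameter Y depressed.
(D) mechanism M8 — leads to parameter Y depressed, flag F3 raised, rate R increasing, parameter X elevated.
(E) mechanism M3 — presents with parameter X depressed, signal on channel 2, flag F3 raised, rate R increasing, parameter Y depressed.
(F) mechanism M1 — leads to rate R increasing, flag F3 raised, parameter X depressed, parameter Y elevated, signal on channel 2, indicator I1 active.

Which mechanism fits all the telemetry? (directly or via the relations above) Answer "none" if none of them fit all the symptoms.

A

Checking each candidate against the observations:
(A) mechanism M2 — flag F3 raised +; indicator I1 active +; parameter Y depressed +; signal on channel 2 + (through parameter X depressed → signal on channel 2); rate R increasing + (through parameter X depressed → rate R increasing)
(B) mechanism M4 — flag F3 raised -; indicator I1 active +; parameter Y depressed -; signal on channel 2 +; rate R increasing -
(C) mechanism M5 — flag F3 raised +; indicator I1 active -; parameter Y depressed +; signal on channel 2 +; rate R increasing -
(D) mechanism M8 — does not account for indicator I1 active, signal on channel 2
(E) mechanism M3 — flag F3 raised +; indicator I1 active -; parameter Y depressed +; signal on channel 2 +; rate R increasing +
(F) mechanism M1 — flag F3 raised +; indicator I1 active +; parameter Y depressed -; signal on channel 2 +; rate R increasing +
(A) is the only candidate with no mismatches.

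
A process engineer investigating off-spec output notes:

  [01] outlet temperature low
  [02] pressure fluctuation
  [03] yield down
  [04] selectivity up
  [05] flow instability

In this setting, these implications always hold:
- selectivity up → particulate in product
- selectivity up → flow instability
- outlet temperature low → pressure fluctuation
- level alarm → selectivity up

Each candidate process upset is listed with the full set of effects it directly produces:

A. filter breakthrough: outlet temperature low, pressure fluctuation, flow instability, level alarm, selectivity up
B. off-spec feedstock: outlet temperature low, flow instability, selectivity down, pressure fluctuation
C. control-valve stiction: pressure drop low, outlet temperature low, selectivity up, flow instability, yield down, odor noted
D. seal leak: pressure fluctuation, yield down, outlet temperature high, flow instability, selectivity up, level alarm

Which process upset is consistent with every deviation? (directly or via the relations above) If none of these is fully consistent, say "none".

Checking each candidate against the observations:
(A) filter breakthrough — outlet temperature low ✓; pressure fluctuation ✓; yield down ✗; selectivity up ✓; flow instability ✓
(B) off-spec feedstock — outlet temperature low ✓; pressure fluctuation ✓; yield down ✗; selectivity up ✗; flow instability ✓
(C) control-valve stiction — outlet temperature low ✓; pressure fluctuation ✓ (through outlet temperature low → pressure fluctuation); yield down ✓; selectivity up ✓; flow instability ✓
(D) seal leak — fails on outlet temperature low (predicts outlet temperature high, not outlet temperature low)
Only (C) is consistent with every observation.

C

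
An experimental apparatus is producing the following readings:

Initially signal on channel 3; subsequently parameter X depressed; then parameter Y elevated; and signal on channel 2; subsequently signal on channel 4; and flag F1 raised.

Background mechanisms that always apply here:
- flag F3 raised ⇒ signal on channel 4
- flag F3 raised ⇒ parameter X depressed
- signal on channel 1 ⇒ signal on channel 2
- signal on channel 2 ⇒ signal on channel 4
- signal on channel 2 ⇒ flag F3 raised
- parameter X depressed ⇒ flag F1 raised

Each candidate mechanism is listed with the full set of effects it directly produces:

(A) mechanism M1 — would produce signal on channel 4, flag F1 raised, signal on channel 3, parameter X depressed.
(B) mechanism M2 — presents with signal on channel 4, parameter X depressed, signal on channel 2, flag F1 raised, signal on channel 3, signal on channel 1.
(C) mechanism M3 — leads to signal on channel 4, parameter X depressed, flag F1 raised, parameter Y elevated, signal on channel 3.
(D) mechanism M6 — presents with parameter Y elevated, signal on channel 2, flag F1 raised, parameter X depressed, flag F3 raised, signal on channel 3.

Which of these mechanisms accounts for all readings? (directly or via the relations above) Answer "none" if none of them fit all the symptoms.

For each candidate, compare predicted effects to what was observed:
(A) mechanism M1 — signal on channel 3 yes; parameter X depressed yes; parameter Y elevated NO; signal on channel 2 NO; signal on channel 4 yes; flag F1 raised yes
(B) mechanism M2 — does not account for parameter Y elevated
(C) mechanism M3 — signal on channel 3 yes; parameter X depressed yes; parameter Y elevated yes; signal on channel 2 NO; signal on channel 4 yes; flag F1 raised yes
(D) mechanism M6 — accounts for every observation (signal on channel 4 by signal on channel 2 → signal on channel 4)
(D) alone accounts for all the evidence.

D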